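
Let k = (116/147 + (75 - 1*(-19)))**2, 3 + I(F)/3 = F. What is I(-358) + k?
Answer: 170753809/21609 ≈ 7902.0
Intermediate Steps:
I(F) = -9 + 3*F
k = 194156356/21609 (k = (116*(1/147) + (75 + 19))**2 = (116/147 + 94)**2 = (13934/147)**2 = 194156356/21609 ≈ 8985.0)
I(-358) + k = (-9 + 3*(-358)) + 194156356/21609 = (-9 - 1074) + 194156356/21609 = -1083 + 194156356/21609 = 170753809/21609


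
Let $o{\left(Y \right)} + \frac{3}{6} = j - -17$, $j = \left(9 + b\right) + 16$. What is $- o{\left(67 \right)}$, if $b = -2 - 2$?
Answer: $- \frac{75}{2} \approx -37.5$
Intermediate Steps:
$b = -4$
$j = 21$ ($j = \left(9 - 4\right) + 16 = 5 + 16 = 21$)
$o{\left(Y \right)} = \frac{75}{2}$ ($o{\left(Y \right)} = - \frac{1}{2} + \left(21 - -17\right) = - \frac{1}{2} + \left(21 + 17\right) = - \frac{1}{2} + 38 = \frac{75}{2}$)
$- o{\left(67 \right)} = \left(-1\right) \frac{75}{2} = - \frac{75}{2}$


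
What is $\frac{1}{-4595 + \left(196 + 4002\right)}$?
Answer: $- \frac{1}{397} \approx -0.0025189$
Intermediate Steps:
$\frac{1}{-4595 + \left(196 + 4002\right)} = \frac{1}{-4595 + 4198} = \frac{1}{-397} = - \frac{1}{397}$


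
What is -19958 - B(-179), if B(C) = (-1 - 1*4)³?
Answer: -19833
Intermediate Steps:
B(C) = -125 (B(C) = (-1 - 4)³ = (-5)³ = -125)
-19958 - B(-179) = -19958 - 1*(-125) = -19958 + 125 = -19833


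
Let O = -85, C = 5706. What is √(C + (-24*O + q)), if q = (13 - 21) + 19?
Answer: √7757 ≈ 88.074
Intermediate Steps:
q = 11 (q = -8 + 19 = 11)
√(C + (-24*O + q)) = √(5706 + (-24*(-85) + 11)) = √(5706 + (2040 + 11)) = √(5706 + 2051) = √7757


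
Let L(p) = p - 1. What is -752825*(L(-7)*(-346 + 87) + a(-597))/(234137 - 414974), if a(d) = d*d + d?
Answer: 269424022300/180837 ≈ 1.4899e+6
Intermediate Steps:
L(p) = -1 + p
a(d) = d + d² (a(d) = d² + d = d + d²)
-752825*(L(-7)*(-346 + 87) + a(-597))/(234137 - 414974) = -752825*((-1 - 7)*(-346 + 87) - 597*(1 - 597))/(234137 - 414974) = -752825/((-180837/(-8*(-259) - 597*(-596)))) = -752825/((-180837/(2072 + 355812))) = -752825/((-180837/357884)) = -752825/((-180837*1/357884)) = -752825/(-180837/357884) = -752825*(-357884/180837) = 269424022300/180837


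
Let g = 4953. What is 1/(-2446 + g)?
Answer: 1/2507 ≈ 0.00039888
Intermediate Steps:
1/(-2446 + g) = 1/(-2446 + 4953) = 1/2507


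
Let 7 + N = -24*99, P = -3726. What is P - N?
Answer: -1343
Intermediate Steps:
N = -2383 (N = -7 - 24*99 = -7 - 2376 = -2383)
P - N = -3726 - 1*(-2383) = -3726 + 2383 = -1343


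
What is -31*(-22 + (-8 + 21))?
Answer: 279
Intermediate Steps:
-31*(-22 + (-8 + 21)) = -31*(-22 + 13) = -31*(-9) = 279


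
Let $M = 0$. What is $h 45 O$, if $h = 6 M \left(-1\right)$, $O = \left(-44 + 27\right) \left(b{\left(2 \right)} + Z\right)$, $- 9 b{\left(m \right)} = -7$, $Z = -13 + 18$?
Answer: $0$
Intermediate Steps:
$Z = 5$
$b{\left(m \right)} = \frac{7}{9}$ ($b{\left(m \right)} = \left(- \frac{1}{9}\right) \left(-7\right) = \frac{7}{9}$)
$O = - \frac{884}{9}$ ($O = \left(-44 + 27\right) \left(\frac{7}{9} + 5\right) = \left(-17\right) \frac{52}{9} = - \frac{884}{9} \approx -98.222$)
$h = 0$ ($h = 6 \cdot 0 \left(-1\right) = 0 \left(-1\right) = 0$)
$h 45 O = 0 \cdot 45 \left(- \frac{884}{9}\right) = 0 \left(- \frac{884}{9}\right) = 0$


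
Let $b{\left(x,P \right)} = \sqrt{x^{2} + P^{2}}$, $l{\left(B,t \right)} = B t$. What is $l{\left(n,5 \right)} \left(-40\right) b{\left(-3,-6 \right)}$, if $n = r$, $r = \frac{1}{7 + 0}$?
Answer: $- \frac{600 \sqrt{5}}{7} \approx -191.66$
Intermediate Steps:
$r = \frac{1}{7} \approx 0.14286$
$n = \frac{1}{7} \approx 0.14286$
$b{\left(x,P \right)} = \sqrt{P^{2} + x^{2}}$
$l{\left(n,5 \right)} \left(-40\right) b{\left(-3,-6 \right)} = \frac{1}{7} \cdot 5 \left(-40\right) \sqrt{\left(-6\right)^{2} + \left(-3\right)^{2}} = \frac{5}{7} \left(-40\right) \sqrt{36 + 9} = - \frac{200 \sqrt{45}}{7} = - \frac{200 \cdot 3 \sqrt{5}}{7} = - \frac{600 \sqrt{5}}{7}$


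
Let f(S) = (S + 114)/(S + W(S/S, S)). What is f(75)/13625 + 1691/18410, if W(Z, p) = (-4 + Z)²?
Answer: 9232519/100334500 ≈ 0.092017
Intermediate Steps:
f(S) = (114 + S)/(9 + S) (f(S) = (S + 114)/(S + (-4 + S/S)²) = (114 + S)/(S + (-4 + 1)²) = (114 + S)/(S + (-3)²) = (114 + S)/(S + 9) = (114 + S)/(9 + S))
f(75)/13625 + 1691/18410 = ((114 + 75)/(9 + 75))/13625 + 1691/18410 = (189/84)*(1/13625) + 1691*(1/18410) = ((1/84)*189)*(1/13625) + 1691/18410 = (9/4)*(1/13625) + 1691/18410 = 9/54500 + 1691/18410 = 9232519/100334500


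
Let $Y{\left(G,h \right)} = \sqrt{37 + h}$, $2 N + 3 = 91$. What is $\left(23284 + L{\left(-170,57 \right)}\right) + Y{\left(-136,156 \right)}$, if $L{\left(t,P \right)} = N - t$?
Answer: $23498 + \sqrt{193} \approx 23512.0$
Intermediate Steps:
$N = 44$ ($N = - \frac{3}{2} + \frac{1}{2} \cdot 91 = - \frac{3}{2} + \frac{91}{2} = 44$)
$L{\left(t,P \right)} = 44 - t$
$\left(23284 + L{\left(-170,57 \right)}\right) + Y{\left(-136,156 \right)} = \left(23284 + \left(44 - -170\right)\right) + \sqrt{37 + 156} = \left(23284 + \left(44 + 170\right)\right) + \sqrt{193} = \left(23284 + 214\right) + \sqrt{193} = 23498 + \sqrt{193}$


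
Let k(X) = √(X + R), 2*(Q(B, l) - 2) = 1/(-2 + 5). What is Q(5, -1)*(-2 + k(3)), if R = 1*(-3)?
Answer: -13/3 ≈ -4.3333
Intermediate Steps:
R = -3
Q(B, l) = 13/6 (Q(B, l) = 2 + 1/(2*(-2 + 5)) = 2 + (½)/3 = 2 + (½)*(⅓) = 2 + ⅙ = 13/6)
k(X) = √(-3 + X) (k(X) = √(X - 3) = √(-3 + X))
Q(5, -1)*(-2 + k(3)) = 13*(-2 + √(-3 + 3))/6 = 13*(-2 + √0)/6 = 13*(-2 + 0)/6 = (13/6)*(-2) = -13/3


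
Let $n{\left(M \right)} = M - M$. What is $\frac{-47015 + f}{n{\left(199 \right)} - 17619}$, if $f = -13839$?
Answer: $\frac{60854}{17619} \approx 3.4539$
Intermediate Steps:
$n{\left(M \right)} = 0$
$\frac{-47015 + f}{n{\left(199 \right)} - 17619} = \frac{-47015 - 13839}{0 - 17619} = - \frac{60854}{-17619} = \left(-60854\right) \left(- \frac{1}{17619}\right) = \frac{60854}{17619}$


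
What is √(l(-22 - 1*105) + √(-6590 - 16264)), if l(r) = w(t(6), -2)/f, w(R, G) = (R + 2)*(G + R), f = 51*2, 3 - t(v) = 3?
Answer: √(-102 + 2601*I*√22854)/51 ≈ 8.693 + 8.6953*I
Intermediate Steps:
t(v) = 0 (t(v) = 3 - 1*3 = 3 - 3 = 0)
f = 102
w(R, G) = (2 + R)*(G + R)
l(r) = -2/51 (l(r) = (0² + 2*(-2) + 2*0 - 2*0)/102 = (0 - 4 + 0 + 0)*(1/102) = -4*1/102 = -2/51)
√(l(-22 - 1*105) + √(-6590 - 16264)) = √(-2/51 + √(-6590 - 16264)) = √(-2/51 + √(-22854)) = √(-2/51 + I*√22854)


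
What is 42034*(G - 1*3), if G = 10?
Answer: 294238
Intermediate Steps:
42034*(G - 1*3) = 42034*(10 - 1*3) = 42034*(10 - 3) = 42034*7 = 294238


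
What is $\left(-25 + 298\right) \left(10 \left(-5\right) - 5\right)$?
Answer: $-15015$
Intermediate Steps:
$\left(-25 + 298\right) \left(10 \left(-5\right) - 5\right) = 273 \left(-50 - 5\right) = 273 \left(-55\right) = -15015$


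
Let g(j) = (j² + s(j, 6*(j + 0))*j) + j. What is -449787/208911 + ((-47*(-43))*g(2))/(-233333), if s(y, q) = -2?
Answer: -35264856111/16248610121 ≈ -2.1703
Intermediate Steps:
g(j) = j² - j (g(j) = (j² - 2*j) + j = j² - j)
-449787/208911 + ((-47*(-43))*g(2))/(-233333) = -449787/208911 + ((-47*(-43))*(2*(-1 + 2)))/(-233333) = -449787*1/208911 + (2021*(2*1))*(-1/233333) = -149929/69637 + (2021*2)*(-1/233333) = -149929/69637 + 4042*(-1/233333) = -149929/69637 - 4042/233333 = -35264856111/16248610121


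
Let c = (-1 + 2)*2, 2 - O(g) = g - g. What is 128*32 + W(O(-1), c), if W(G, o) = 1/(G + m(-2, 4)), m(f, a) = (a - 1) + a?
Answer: 36865/9 ≈ 4096.1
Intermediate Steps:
O(g) = 2 (O(g) = 2 - (g - g) = 2 - 1*0 = 2 + 0 = 2)
m(f, a) = -1 + 2*a (m(f, a) = (-1 + a) + a = -1 + 2*a)
c = 2 (c = 1*2 = 2)
W(G, o) = 1/(7 + G) (W(G, o) = 1/(G + (-1 + 2*4)) = 1/(G + (-1 + 8)) = 1/(G + 7) = 1/(7 + G))
128*32 + W(O(-1), c) = 128*32 + 1/(7 + 2) = 4096 + 1/9 = 4096 + ⅑ = 36865/9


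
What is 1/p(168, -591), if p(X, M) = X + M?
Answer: -1/423 ≈ -0.0023641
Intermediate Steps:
p(X, M) = M + X
1/p(168, -591) = 1/(-591 + 168) = 1/(-423) = -1/423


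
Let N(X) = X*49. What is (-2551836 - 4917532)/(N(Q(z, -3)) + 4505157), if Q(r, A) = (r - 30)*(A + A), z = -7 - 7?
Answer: -7469368/4518093 ≈ -1.6532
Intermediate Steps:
z = -14
Q(r, A) = 2*A*(-30 + r) (Q(r, A) = (-30 + r)*(2*A) = 2*A*(-30 + r))
N(X) = 49*X
(-2551836 - 4917532)/(N(Q(z, -3)) + 4505157) = (-2551836 - 4917532)/(49*(2*(-3)*(-30 - 14)) + 4505157) = -7469368/(49*(2*(-3)*(-44)) + 4505157) = -7469368/(49*264 + 4505157) = -7469368/(12936 + 4505157) = -7469368/4518093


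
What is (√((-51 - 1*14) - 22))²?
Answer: -87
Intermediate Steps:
(√((-51 - 1*14) - 22))² = (√((-51 - 14) - 22))² = (√(-65 - 22))² = (√(-87))² = (I*√87)² = -87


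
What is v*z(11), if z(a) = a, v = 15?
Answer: 165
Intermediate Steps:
v*z(11) = 15*11 = 165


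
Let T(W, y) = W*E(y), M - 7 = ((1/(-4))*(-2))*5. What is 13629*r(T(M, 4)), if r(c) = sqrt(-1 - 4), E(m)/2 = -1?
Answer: 13629*I*sqrt(5) ≈ 30475.0*I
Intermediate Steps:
E(m) = -2 (E(m) = 2*(-1) = -2)
M = 19/2 (M = 7 + ((1/(-4))*(-2))*5 = 7 + ((1*(-1/4))*(-2))*5 = 7 - 1/4*(-2)*5 = 7 + (1/2)*5 = 7 + 5/2 = 19/2 ≈ 9.5000)
T(W, y) = -2*W (T(W, y) = W*(-2) = -2*W)
r(c) = I*sqrt(5) (r(c) = sqrt(-5) = I*sqrt(5))
13629*r(T(M, 4)) = 13629*(I*sqrt(5)) = 13629*I*sqrt(5)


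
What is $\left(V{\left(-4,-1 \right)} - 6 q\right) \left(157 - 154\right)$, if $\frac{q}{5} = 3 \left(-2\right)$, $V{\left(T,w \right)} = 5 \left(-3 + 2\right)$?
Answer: $525$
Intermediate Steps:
$V{\left(T,w \right)} = -5$ ($V{\left(T,w \right)} = 5 \left(-1\right) = -5$)
$q = -30$ ($q = 5 \cdot 3 \left(-2\right) = 5 \left(-6\right) = -30$)
$\left(V{\left(-4,-1 \right)} - 6 q\right) \left(157 - 154\right) = \left(-5 - -180\right) \left(157 - 154\right) = \left(-5 + 180\right) 3 = 175 \cdot 3 = 525$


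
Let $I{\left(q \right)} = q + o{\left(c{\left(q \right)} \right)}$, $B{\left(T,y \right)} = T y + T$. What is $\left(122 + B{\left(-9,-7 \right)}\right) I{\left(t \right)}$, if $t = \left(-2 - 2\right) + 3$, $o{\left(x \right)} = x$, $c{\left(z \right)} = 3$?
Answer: $352$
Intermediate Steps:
$B{\left(T,y \right)} = T + T y$
$t = -1$ ($t = -4 + 3 = -1$)
$I{\left(q \right)} = 3 + q$ ($I{\left(q \right)} = q + 3 = 3 + q$)
$\left(122 + B{\left(-9,-7 \right)}\right) I{\left(t \right)} = \left(122 - 9 \left(1 - 7\right)\right) \left(3 - 1\right) = \left(122 - -54\right) 2 = \left(122 + 54\right) 2 = 176 \cdot 2 = 352$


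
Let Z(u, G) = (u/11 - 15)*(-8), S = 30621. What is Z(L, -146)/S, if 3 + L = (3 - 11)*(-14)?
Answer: 448/336831 ≈ 0.0013300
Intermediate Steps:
L = 109 (L = -3 + (3 - 11)*(-14) = -3 - 8*(-14) = -3 + 112 = 109)
Z(u, G) = 120 - 8*u/11 (Z(u, G) = (u*(1/11) - 15)*(-8) = (u/11 - 15)*(-8) = (-15 + u/11)*(-8) = 120 - 8*u/11)
Z(L, -146)/S = (120 - 8/11*109)/30621 = (120 - 872/11)*(1/30621) = (448/11)*(1/30621) = 448/336831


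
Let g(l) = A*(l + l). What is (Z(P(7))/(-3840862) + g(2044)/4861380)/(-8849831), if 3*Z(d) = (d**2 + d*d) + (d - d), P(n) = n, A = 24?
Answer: -47084480933/20655383547530635545 ≈ -2.2795e-9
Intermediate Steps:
g(l) = 48*l (g(l) = 24*(l + l) = 24*(2*l) = 48*l)
Z(d) = 2*d**2/3 (Z(d) = ((d**2 + d*d) + (d - d))/3 = ((d**2 + d**2) + 0)/3 = (2*d**2 + 0)/3 = (2*d**2)/3 = 2*d**2/3)
(Z(P(7))/(-3840862) + g(2044)/4861380)/(-8849831) = (((2/3)*7**2)/(-3840862) + (48*2044)/4861380)/(-8849831) = (((2/3)*49)*(-1/3840862) + 98112*(1/4861380))*(-1/8849831) = ((98/3)*(-1/3840862) + 8176/405115)*(-1/8849831) = (-49/5761293 + 8176/405115)*(-1/8849831) = (47084480933/2333986213695)*(-1/8849831) = -47084480933/20655383547530635545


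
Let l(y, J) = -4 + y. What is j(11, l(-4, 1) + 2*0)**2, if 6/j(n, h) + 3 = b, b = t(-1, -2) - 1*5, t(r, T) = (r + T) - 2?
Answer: 36/169 ≈ 0.21302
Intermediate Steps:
t(r, T) = -2 + T + r (t(r, T) = (T + r) - 2 = -2 + T + r)
b = -10 (b = (-2 - 2 - 1) - 1*5 = -5 - 5 = -10)
j(n, h) = -6/13 (j(n, h) = 6/(-3 - 10) = 6/(-13) = 6*(-1/13) = -6/13)
j(11, l(-4, 1) + 2*0)**2 = (-6/13)**2 = 36/169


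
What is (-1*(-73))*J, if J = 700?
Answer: 51100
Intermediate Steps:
(-1*(-73))*J = -1*(-73)*700 = 73*700 = 51100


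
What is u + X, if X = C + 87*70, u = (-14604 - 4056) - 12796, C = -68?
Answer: -25434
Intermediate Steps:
u = -31456 (u = -18660 - 12796 = -31456)
X = 6022 (X = -68 + 87*70 = -68 + 6090 = 6022)
u + X = -31456 + 6022 = -25434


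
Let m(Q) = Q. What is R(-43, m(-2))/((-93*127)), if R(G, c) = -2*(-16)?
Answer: -32/11811 ≈ -0.0027093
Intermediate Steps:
R(G, c) = 32
R(-43, m(-2))/((-93*127)) = 32/((-93*127)) = 32/(-11811) = 32*(-1/11811) = -32/11811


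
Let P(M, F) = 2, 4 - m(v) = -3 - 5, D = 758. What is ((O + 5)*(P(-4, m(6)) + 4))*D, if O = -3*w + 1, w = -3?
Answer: 68220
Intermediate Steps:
m(v) = 12 (m(v) = 4 - (-3 - 5) = 4 - 1*(-8) = 4 + 8 = 12)
O = 10 (O = -3*(-3) + 1 = 9 + 1 = 10)
((O + 5)*(P(-4, m(6)) + 4))*D = ((10 + 5)*(2 + 4))*758 = (15*6)*758 = 90*758 = 68220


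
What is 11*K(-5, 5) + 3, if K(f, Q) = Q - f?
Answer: 113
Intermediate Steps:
11*K(-5, 5) + 3 = 11*(5 - 1*(-5)) + 3 = 11*(5 + 5) + 3 = 11*10 + 3 = 110 + 3 = 113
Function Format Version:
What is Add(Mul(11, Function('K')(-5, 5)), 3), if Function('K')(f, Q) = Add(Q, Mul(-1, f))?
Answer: 113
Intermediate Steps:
Add(Mul(11, Function('K')(-5, 5)), 3) = Add(Mul(11, Add(5, Mul(-1, -5))), 3) = Add(Mul(11, Add(5, 5)), 3) = Add(Mul(11, 10), 3) = Add(110, 3) = 113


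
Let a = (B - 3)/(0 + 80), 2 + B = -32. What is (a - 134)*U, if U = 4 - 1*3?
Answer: -10757/80 ≈ -134.46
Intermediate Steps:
B = -34 (B = -2 - 32 = -34)
U = 1 (U = 4 - 3 = 1)
a = -37/80 (a = (-34 - 3)/(0 + 80) = -37/80 ≈ -0.46250)
(a - 134)*U = (-37/80 - 134)*1 = -10757/80*1 = -10757/80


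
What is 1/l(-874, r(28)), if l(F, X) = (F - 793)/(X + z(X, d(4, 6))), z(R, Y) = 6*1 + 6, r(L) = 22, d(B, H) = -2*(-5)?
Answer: -34/1667 ≈ -0.020396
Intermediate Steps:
d(B, H) = 10
z(R, Y) = 12 (z(R, Y) = 6 + 6 = 12)
l(F, X) = (-793 + F)/(12 + X) (l(F, X) = (F - 793)/(X + 12) = (-793 + F)/(12 + X))
1/l(-874, r(28)) = 1/((-793 - 874)/(12 + 22)) = 1/(-1667/34) = -34/1667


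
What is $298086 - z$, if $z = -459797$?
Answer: $757883$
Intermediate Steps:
$298086 - z = 298086 - -459797 = 298086 + 459797 = 757883$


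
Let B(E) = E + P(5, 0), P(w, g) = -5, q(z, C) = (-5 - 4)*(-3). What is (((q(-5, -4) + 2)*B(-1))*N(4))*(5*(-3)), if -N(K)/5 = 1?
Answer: -13050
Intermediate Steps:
N(K) = -5 (N(K) = -5*1 = -5)
q(z, C) = 27 (q(z, C) = -9*(-3) = 27)
B(E) = -5 + E (B(E) = E - 5 = -5 + E)
(((q(-5, -4) + 2)*B(-1))*N(4))*(5*(-3)) = (((27 + 2)*(-5 - 1))*(-5))*(5*(-3)) = ((29*(-6))*(-5))*(-15) = -174*(-5)*(-15) = 870*(-15) = -13050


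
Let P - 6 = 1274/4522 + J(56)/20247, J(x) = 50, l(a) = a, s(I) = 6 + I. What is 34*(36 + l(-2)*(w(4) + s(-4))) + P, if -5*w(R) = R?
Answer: 2209453861/1923465 ≈ 1148.7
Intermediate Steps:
w(R) = -R/5
P = 2417489/384693 (P = 6 + (1274/4522 + 50/20247) = 6 + (1274*(1/4522) + 50*(1/20247)) = 6 + (91/323 + 50/20247) = 6 + 109331/384693 = 2417489/384693 ≈ 6.2842)
34*(36 + l(-2)*(w(4) + s(-4))) + P = 34*(36 - 2*(-⅕*4 + (6 - 4))) + 2417489/384693 = 34*(36 - 2*(-⅘ + 2)) + 2417489/384693 = 34*(36 - 2*6/5) + 2417489/384693 = 34*(36 - 12/5) + 2417489/384693 = 34*(168/5) + 2417489/384693 = 5712/5 + 2417489/384693 = 2209453861/1923465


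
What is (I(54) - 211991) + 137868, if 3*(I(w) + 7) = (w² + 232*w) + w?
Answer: -68964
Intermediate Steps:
I(w) = -7 + w²/3 + 233*w/3 (I(w) = -7 + ((w² + 232*w) + w)/3 = -7 + (w² + 233*w)/3 = -7 + (w²/3 + 233*w/3) = -7 + w²/3 + 233*w/3)
(I(54) - 211991) + 137868 = ((-7 + (⅓)*54² + (233/3)*54) - 211991) + 137868 = ((-7 + (⅓)*2916 + 4194) - 211991) + 137868 = ((-7 + 972 + 4194) - 211991) + 137868 = (5159 - 211991) + 137868 = -206832 + 137868 = -68964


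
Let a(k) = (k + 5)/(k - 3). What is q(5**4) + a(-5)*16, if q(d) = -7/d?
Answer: -7/625 ≈ -0.011200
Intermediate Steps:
a(k) = (5 + k)/(-3 + k)
q(5**4) + a(-5)*16 = -7/(5**4) + ((5 - 5)/(-3 - 5))*16 = -7/625 + (0/(-8))*16 = -7*1/625 - 1/8*0*16 = -7/625 + 0*16 = -7/625 + 0 = -7/625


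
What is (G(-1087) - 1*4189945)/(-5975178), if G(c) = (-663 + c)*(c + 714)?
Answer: 1179065/1991726 ≈ 0.59198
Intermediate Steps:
G(c) = (-663 + c)*(714 + c)
(G(-1087) - 1*4189945)/(-5975178) = ((-473382 + (-1087)² + 51*(-1087)) - 1*4189945)/(-5975178) = ((-473382 + 1181569 - 55437) - 4189945)*(-1/5975178) = (652750 - 4189945)*(-1/5975178) = -3537195*(-1/5975178) = 1179065/1991726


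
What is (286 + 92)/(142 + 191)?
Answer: 42/37 ≈ 1.1351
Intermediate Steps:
(286 + 92)/(142 + 191) = 378/333 = 378*(1/333) = 42/37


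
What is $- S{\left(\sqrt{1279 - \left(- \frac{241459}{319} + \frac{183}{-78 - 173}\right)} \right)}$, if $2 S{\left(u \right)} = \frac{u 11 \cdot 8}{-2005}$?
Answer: $\frac{4 \sqrt{13057078985753}}{14594395} \approx 0.99037$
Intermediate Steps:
$S{\left(u \right)} = - \frac{44 u}{2005}$ ($S{\left(u \right)} = \frac{u 11 \cdot 8 \frac{1}{-2005}}{2} = \frac{11 u 8 \left(- \frac{1}{2005}\right)}{2} = \frac{88 u \left(- \frac{1}{2005}\right)}{2} = \frac{\left(- \frac{88}{2005}\right) u}{2} = - \frac{44 u}{2005}$)
$- S{\left(\sqrt{1279 - \left(- \frac{241459}{319} + \frac{183}{-78 - 173}\right)} \right)} = - \frac{\left(-44\right) \sqrt{1279 - \left(- \frac{241459}{319} + \frac{183}{-78 - 173}\right)}}{2005} = - \frac{\left(-44\right) \sqrt{1279 + \left(\left(\left(-24\right) \frac{1}{319} - \frac{183}{-78 - 173}\right) + 757\right)}}{2005} = - \frac{\left(-44\right) \sqrt{1279 + \left(\left(- \frac{24}{319} - \frac{183}{-251}\right) + 757\right)}}{2005} = - \frac{\left(-44\right) \sqrt{1279 + \left(\left(- \frac{24}{319} - - \frac{183}{251}\right) + 757\right)}}{2005} = - \frac{\left(-44\right) \sqrt{1279 + \left(\left(- \frac{24}{319} + \frac{183}{251}\right) + 757\right)}}{2005} = - \frac{\left(-44\right) \sqrt{1279 + \left(\frac{52353}{80069} + 757\right)}}{2005} = - \frac{\left(-44\right) \sqrt{1279 + \frac{60664586}{80069}}}{2005} = - \frac{\left(-44\right) \sqrt{\frac{163072837}{80069}}}{2005} = - \frac{\left(-44\right) \frac{\sqrt{13057078985753}}{80069}}{2005} = - \frac{\left(-4\right) \sqrt{13057078985753}}{14594395} = \frac{4 \sqrt{13057078985753}}{14594395}$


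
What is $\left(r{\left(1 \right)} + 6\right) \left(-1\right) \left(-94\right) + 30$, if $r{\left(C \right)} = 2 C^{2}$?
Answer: $782$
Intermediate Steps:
$\left(r{\left(1 \right)} + 6\right) \left(-1\right) \left(-94\right) + 30 = \left(2 \cdot 1^{2} + 6\right) \left(-1\right) \left(-94\right) + 30 = \left(2 \cdot 1 + 6\right) \left(-1\right) \left(-94\right) + 30 = \left(2 + 6\right) \left(-1\right) \left(-94\right) + 30 = 8 \left(-1\right) \left(-94\right) + 30 = \left(-8\right) \left(-94\right) + 30 = 752 + 30 = 782$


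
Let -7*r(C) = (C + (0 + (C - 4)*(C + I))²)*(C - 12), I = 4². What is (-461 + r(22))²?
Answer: 21921189548049/49 ≈ 4.4737e+11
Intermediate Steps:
I = 16
r(C) = -(-12 + C)*(C + (-4 + C)²*(16 + C)²)/7 (r(C) = -(C + (0 + (C - 4)*(C + 16))²)*(C - 12)/7 = -(C + (0 + (-4 + C)*(16 + C))²)*(-12 + C)/7 = -(C + ((-4 + C)*(16 + C))²)*(-12 + C)/7 = -(C + (-4 + C)²*(16 + C)²)*(-12 + C)/7 = -(-12 + C)*(C + (-4 + C)²*(16 + C)²)/7)
(-461 + r(22))² = (-461 + (49152/7 - 22516/7*22 - 12/7*22⁴ - ⅐*22⁵ + (272/7)*22³ + (1727/7)*22²))² = (-461 + (49152/7 - 495352/7 - 12/7*234256 - ⅐*5153632 + (272/7)*10648 + (1727/7)*484))² = (-461 + (49152/7 - 495352/7 - 2811072/7 - 5153632/7 + 2896256/7 + 835868/7))² = (-461 - 4678780/7)² = (-4682007/7)² = 21921189548049/49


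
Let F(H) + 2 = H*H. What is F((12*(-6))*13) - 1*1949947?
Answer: -1073853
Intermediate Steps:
F(H) = -2 + H² (F(H) = -2 + H*H = -2 + H²)
F((12*(-6))*13) - 1*1949947 = (-2 + ((12*(-6))*13)²) - 1*1949947 = (-2 + (-72*13)²) - 1949947 = (-2 + (-936)²) - 1949947 = (-2 + 876096) - 1949947 = 876094 - 1949947 = -1073853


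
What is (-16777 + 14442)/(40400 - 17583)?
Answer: -2335/22817 ≈ -0.10234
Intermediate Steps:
(-16777 + 14442)/(40400 - 17583) = -2335/22817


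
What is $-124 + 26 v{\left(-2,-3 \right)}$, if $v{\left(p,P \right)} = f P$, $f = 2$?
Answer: $-280$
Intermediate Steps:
$v{\left(p,P \right)} = 2 P$
$-124 + 26 v{\left(-2,-3 \right)} = -124 + 26 \cdot 2 \left(-3\right) = -124 + 26 \left(-6\right) = -124 - 156 = -280$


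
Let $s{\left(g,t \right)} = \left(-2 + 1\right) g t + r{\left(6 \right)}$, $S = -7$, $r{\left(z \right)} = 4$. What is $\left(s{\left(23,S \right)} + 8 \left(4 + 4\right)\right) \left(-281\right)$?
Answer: $-64349$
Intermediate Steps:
$s{\left(g,t \right)} = 4 - g t$ ($s{\left(g,t \right)} = \left(-2 + 1\right) g t + 4 = - g t + 4 = 4 - g t$)
$\left(s{\left(23,S \right)} + 8 \left(4 + 4\right)\right) \left(-281\right) = \left(\left(4 - 23 \left(-7\right)\right) + 8 \left(4 + 4\right)\right) \left(-281\right) = \left(\left(4 + 161\right) + 8 \cdot 8\right) \left(-281\right) = \left(165 + 64\right) \left(-281\right) = 229 \left(-281\right) = -64349$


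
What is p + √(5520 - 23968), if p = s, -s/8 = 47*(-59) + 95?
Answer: 21424 + 4*I*√1153 ≈ 21424.0 + 135.82*I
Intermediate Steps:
s = 21424 (s = -8*(47*(-59) + 95) = -8*(-2773 + 95) = -8*(-2678) = 21424)
p = 21424
p + √(5520 - 23968) = 21424 + √(5520 - 23968) = 21424 + √(-18448) = 21424 + 4*I*√1153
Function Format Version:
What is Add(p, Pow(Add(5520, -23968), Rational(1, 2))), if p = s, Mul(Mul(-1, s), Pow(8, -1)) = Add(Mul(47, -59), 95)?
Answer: Add(21424, Mul(4, I, Pow(1153, Rational(1, 2)))) ≈ Add(21424., Mul(135.82, I))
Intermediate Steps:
s = 21424 (s = Mul(-8, Add(Mul(47, -59), 95)) = Mul(-8, Add(-2773, 95)) = Mul(-8, -2678) = 21424)
p = 21424
Add(p, Pow(Add(5520, -23968), Rational(1, 2))) = Add(21424, Pow(Add(5520, -23968), Rational(1, 2))) = Add(21424, Pow(-18448, Rational(1, 2))) = Add(21424, Mul(4, I, Pow(1153, Rational(1, 2))))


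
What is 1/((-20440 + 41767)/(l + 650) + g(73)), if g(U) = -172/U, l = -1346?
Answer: -16936/558861 ≈ -0.030304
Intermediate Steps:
1/((-20440 + 41767)/(l + 650) + g(73)) = 1/((-20440 + 41767)/(-1346 + 650) - 172/73) = 1/(21327/(-696) - 172*1/73) = 1/(21327*(-1/696) - 172/73) = 1/(-7109/232 - 172/73) = 1/(-558861/16936) = -16936/558861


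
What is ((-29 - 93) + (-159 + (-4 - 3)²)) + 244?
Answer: 12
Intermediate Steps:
((-29 - 93) + (-159 + (-4 - 3)²)) + 244 = (-122 + (-159 + (-7)²)) + 244 = (-122 + (-159 + 49)) + 244 = (-122 - 110) + 244 = -232 + 244 = 12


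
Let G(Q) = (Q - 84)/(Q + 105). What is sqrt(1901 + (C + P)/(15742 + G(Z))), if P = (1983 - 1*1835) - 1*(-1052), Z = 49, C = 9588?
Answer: sqrt(228082145361845)/346319 ≈ 43.608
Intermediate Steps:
G(Q) = (-84 + Q)/(105 + Q)
P = 1200 (P = (1983 - 1835) + 1052 = 148 + 1052 = 1200)
sqrt(1901 + (C + P)/(15742 + G(Z))) = sqrt(1901 + (9588 + 1200)/(15742 + (-84 + 49)/(105 + 49))) = sqrt(1901 + 10788/(15742 - 35/154)) = sqrt(1901 + 10788/(15742 + (1/154)*(-35))) = sqrt(1901 + 10788/(15742 - 5/22)) = sqrt(1901 + 10788/(346319/22)) = sqrt(1901 + 10788*(22/346319)) = sqrt(1901 + 237336/346319) = sqrt(658589755/346319) = sqrt(228082145361845)/346319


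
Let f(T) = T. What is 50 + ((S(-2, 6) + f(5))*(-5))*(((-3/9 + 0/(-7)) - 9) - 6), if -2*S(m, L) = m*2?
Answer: 1760/3 ≈ 586.67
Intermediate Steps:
S(m, L) = -m (S(m, L) = -m*2/2 = -m)
50 + ((S(-2, 6) + f(5))*(-5))*(((-3/9 + 0/(-7)) - 9) - 6) = 50 + ((-1*(-2) + 5)*(-5))*(((-3/9 + 0/(-7)) - 9) - 6) = 50 + ((2 + 5)*(-5))*(((-3*⅑ + 0*(-⅐)) - 9) - 6) = 50 + (7*(-5))*(((-⅓ + 0) - 9) - 6) = 50 - 35*((-⅓ - 9) - 6) = 50 - 35*(-28/3 - 6) = 50 - 35*(-46/3) = 50 + 1610/3 = 1760/3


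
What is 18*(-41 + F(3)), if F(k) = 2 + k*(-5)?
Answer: -972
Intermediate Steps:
F(k) = 2 - 5*k
18*(-41 + F(3)) = 18*(-41 + (2 - 5*3)) = 18*(-41 + (2 - 15)) = 18*(-41 - 13) = 18*(-54) = -972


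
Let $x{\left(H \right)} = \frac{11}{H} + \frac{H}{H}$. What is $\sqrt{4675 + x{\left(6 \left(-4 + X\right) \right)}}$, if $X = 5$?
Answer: $\frac{\sqrt{168402}}{6} \approx 68.395$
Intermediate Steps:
$x{\left(H \right)} = 1 + \frac{11}{H}$ ($x{\left(H \right)} = \frac{11}{H} + 1 = 1 + \frac{11}{H}$)
$\sqrt{4675 + x{\left(6 \left(-4 + X\right) \right)}} = \sqrt{4675 + \frac{11 + 6 \left(-4 + 5\right)}{6 \left(-4 + 5\right)}} = \sqrt{4675 + \frac{11 + 6 \cdot 1}{6 \cdot 1}} = \sqrt{4675 + \frac{11 + 6}{6}} = \sqrt{4675 + \frac{1}{6} \cdot 17} = \sqrt{4675 + \frac{17}{6}} = \sqrt{\frac{28067}{6}} = \frac{\sqrt{168402}}{6}$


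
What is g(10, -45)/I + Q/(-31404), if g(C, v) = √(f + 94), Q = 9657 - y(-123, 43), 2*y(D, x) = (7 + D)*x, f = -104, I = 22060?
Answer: -12151/31404 + I*√10/22060 ≈ -0.38693 + 0.00014335*I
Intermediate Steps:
y(D, x) = x*(7 + D)/2 (y(D, x) = ((7 + D)*x)/2 = (x*(7 + D))/2 = x*(7 + D)/2)
Q = 12151 (Q = 9657 - 43*(7 - 123)/2 = 9657 - 43*(-116)/2 = 9657 - 1*(-2494) = 9657 + 2494 = 12151)
g(C, v) = I*√10 (g(C, v) = √(-104 + 94) = √(-10) = I*√10)
g(10, -45)/I + Q/(-31404) = (I*√10)/22060 + 12151/(-31404) = (I*√10)*(1/22060) + 12151*(-1/31404) = I*√10/22060 - 12151/31404 = -12151/31404 + I*√10/22060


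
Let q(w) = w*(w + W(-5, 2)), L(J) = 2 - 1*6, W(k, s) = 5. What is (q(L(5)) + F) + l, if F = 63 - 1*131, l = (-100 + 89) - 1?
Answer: -84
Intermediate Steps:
l = -12 (l = -11 - 1 = -12)
L(J) = -4 (L(J) = 2 - 6 = -4)
q(w) = w*(5 + w) (q(w) = w*(w + 5) = w*(5 + w))
F = -68 (F = 63 - 131 = -68)
(q(L(5)) + F) + l = (-4*(5 - 4) - 68) - 12 = (-4*1 - 68) - 12 = (-4 - 68) - 12 = -72 - 12 = -84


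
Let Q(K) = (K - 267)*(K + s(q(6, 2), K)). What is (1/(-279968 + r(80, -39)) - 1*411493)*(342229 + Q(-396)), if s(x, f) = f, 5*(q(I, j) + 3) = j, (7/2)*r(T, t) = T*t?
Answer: -701667505175080875/1966016 ≈ -3.5690e+11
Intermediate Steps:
r(T, t) = 2*T*t/7 (r(T, t) = 2*(T*t)/7 = 2*T*t/7)
q(I, j) = -3 + j/5
Q(K) = 2*K*(-267 + K) (Q(K) = (K - 267)*(K + K) = (-267 + K)*(2*K) = 2*K*(-267 + K))
(1/(-279968 + r(80, -39)) - 1*411493)*(342229 + Q(-396)) = (1/(-279968 + (2/7)*80*(-39)) - 1*411493)*(342229 + 2*(-396)*(-267 - 396)) = (1/(-279968 - 6240/7) - 411493)*(342229 + 2*(-396)*(-663)) = (1/(-1966016/7) - 411493)*(342229 + 525096) = (-7/1966016 - 411493)*867325 = -809001821895/1966016*867325 = -701667505175080875/1966016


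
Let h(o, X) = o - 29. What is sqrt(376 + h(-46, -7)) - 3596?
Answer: -3596 + sqrt(301) ≈ -3578.7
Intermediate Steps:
h(o, X) = -29 + o
sqrt(376 + h(-46, -7)) - 3596 = sqrt(376 + (-29 - 46)) - 3596 = sqrt(376 - 75) - 3596 = sqrt(301) - 3596 = -3596 + sqrt(301)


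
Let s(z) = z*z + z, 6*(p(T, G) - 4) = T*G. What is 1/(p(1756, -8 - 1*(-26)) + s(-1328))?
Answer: 1/1767528 ≈ 5.6576e-7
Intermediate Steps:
p(T, G) = 4 + G*T/6 (p(T, G) = 4 + (T*G)/6 = 4 + (G*T)/6 = 4 + G*T/6)
s(z) = z + z² (s(z) = z² + z = z + z²)
1/(p(1756, -8 - 1*(-26)) + s(-1328)) = 1/((4 + (⅙)*(-8 - 1*(-26))*1756) - 1328*(1 - 1328)) = 1/((4 + (⅙)*(-8 + 26)*1756) - 1328*(-1327)) = 1/((4 + (⅙)*18*1756) + 1762256) = 1/((4 + 5268) + 1762256) = 1/(5272 + 1762256) = 1/1767528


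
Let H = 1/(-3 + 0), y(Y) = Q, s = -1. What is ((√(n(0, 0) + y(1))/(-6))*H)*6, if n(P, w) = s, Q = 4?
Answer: √3/3 ≈ 0.57735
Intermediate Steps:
y(Y) = 4
n(P, w) = -1
H = -⅓ (H = 1/(-3) = -⅓ ≈ -0.33333)
((√(n(0, 0) + y(1))/(-6))*H)*6 = ((√(-1 + 4)/(-6))*(-⅓))*6 = (-√3/6*(-⅓))*6 = (√3/18)*6 = √3/3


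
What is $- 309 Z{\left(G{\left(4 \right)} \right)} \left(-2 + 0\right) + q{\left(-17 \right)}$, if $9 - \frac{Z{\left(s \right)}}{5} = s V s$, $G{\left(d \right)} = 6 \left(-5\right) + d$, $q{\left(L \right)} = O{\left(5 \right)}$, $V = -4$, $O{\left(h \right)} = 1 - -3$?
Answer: $8383174$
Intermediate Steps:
$O{\left(h \right)} = 4$ ($O{\left(h \right)} = 1 + 3 = 4$)
$q{\left(L \right)} = 4$
$G{\left(d \right)} = -30 + d$
$Z{\left(s \right)} = 45 + 20 s^{2}$ ($Z{\left(s \right)} = 45 - 5 s \left(-4\right) s = 45 - 5 - 4 s s = 45 - 5 \left(- 4 s^{2}\right) = 45 + 20 s^{2}$)
$- 309 Z{\left(G{\left(4 \right)} \right)} \left(-2 + 0\right) + q{\left(-17 \right)} = - 309 \left(45 + 20 \left(-30 + 4\right)^{2}\right) \left(-2 + 0\right) + 4 = - 309 \left(45 + 20 \left(-26\right)^{2}\right) \left(-2\right) + 4 = - 309 \left(45 + 20 \cdot 676\right) \left(-2\right) + 4 = - 309 \left(45 + 13520\right) \left(-2\right) + 4 = - 309 \cdot 13565 \left(-2\right) + 4 = \left(-309\right) \left(-27130\right) + 4 = 8383170 + 4 = 8383174$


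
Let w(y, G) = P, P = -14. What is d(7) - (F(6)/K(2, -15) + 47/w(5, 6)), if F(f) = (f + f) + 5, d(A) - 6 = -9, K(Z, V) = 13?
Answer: -173/182 ≈ -0.95055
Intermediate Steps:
d(A) = -3 (d(A) = 6 - 9 = -3)
F(f) = 5 + 2*f (F(f) = 2*f + 5 = 5 + 2*f)
w(y, G) = -14
d(7) - (F(6)/K(2, -15) + 47/w(5, 6)) = -3 - ((5 + 2*6)/13 + 47/(-14)) = -3 - ((5 + 12)*(1/13) + 47*(-1/14)) = -3 - (17*(1/13) - 47/14) = -3 - (17/13 - 47/14) = -3 - 1*(-373/182) = -3 + 373/182 = -173/182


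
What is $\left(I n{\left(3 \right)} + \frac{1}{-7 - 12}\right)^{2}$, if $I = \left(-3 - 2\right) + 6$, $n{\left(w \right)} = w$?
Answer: $\frac{3136}{361} \approx 8.687$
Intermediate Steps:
$I = 1$ ($I = -5 + 6 = 1$)
$\left(I n{\left(3 \right)} + \frac{1}{-7 - 12}\right)^{2} = \left(1 \cdot 3 + \frac{1}{-7 - 12}\right)^{2} = \left(3 + \frac{1}{-19}\right)^{2} = \left(3 - \frac{1}{19}\right)^{2} = \left(\frac{56}{19}\right)^{2} = \frac{3136}{361}$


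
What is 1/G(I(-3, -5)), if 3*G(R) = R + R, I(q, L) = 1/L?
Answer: -15/2 ≈ -7.5000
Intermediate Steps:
G(R) = 2*R/3 (G(R) = (R + R)/3 = (2*R)/3 = 2*R/3)
1/G(I(-3, -5)) = 1/((2/3)/(-5)) = 1/((2/3)*(-1/5)) = 1/(-2/15) = -15/2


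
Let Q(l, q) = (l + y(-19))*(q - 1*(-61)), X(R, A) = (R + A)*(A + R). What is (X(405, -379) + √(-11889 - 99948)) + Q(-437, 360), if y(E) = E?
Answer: -191300 + I*√111837 ≈ -1.913e+5 + 334.42*I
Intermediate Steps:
X(R, A) = (A + R)² (X(R, A) = (A + R)*(A + R) = (A + R)²)
Q(l, q) = (-19 + l)*(61 + q) (Q(l, q) = (l - 19)*(q - 1*(-61)) = (-19 + l)*(q + 61) = (-19 + l)*(61 + q))
(X(405, -379) + √(-11889 - 99948)) + Q(-437, 360) = ((-379 + 405)² + √(-11889 - 99948)) + (-1159 - 19*360 + 61*(-437) - 437*360) = (26² + √(-111837)) + (-1159 - 6840 - 26657 - 157320) = (676 + I*√111837) - 191976 = -191300 + I*√111837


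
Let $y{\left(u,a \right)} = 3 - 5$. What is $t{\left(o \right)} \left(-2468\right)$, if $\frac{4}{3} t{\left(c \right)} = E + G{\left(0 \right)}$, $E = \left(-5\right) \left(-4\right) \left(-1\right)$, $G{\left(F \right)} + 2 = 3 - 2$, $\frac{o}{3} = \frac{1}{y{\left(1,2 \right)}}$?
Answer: $38871$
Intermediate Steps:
$y{\left(u,a \right)} = -2$ ($y{\left(u,a \right)} = 3 - 5 = -2$)
$o = - \frac{3}{2}$ ($o = \frac{3}{-2} = 3 \left(- \frac{1}{2}\right) = - \frac{3}{2} \approx -1.5$)
$G{\left(F \right)} = -1$ ($G{\left(F \right)} = -2 + \left(3 - 2\right) = -2 + 1 = -1$)
$E = -20$ ($E = 20 \left(-1\right) = -20$)
$t{\left(c \right)} = - \frac{63}{4}$ ($t{\left(c \right)} = \frac{3 \left(-20 - 1\right)}{4} = \frac{3}{4} \left(-21\right) = - \frac{63}{4}$)
$t{\left(o \right)} \left(-2468\right) = \left(- \frac{63}{4}\right) \left(-2468\right) = 38871$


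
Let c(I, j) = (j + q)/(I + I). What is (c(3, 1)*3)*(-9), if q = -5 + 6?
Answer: -9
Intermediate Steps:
q = 1
c(I, j) = (1 + j)/(2*I) (c(I, j) = (j + 1)/(I + I) = (1 + j)/((2*I)) = (1 + j)*(1/(2*I)) = (1 + j)/(2*I))
(c(3, 1)*3)*(-9) = (((½)*(1 + 1)/3)*3)*(-9) = (((½)*(⅓)*2)*3)*(-9) = ((⅓)*3)*(-9) = 1*(-9) = -9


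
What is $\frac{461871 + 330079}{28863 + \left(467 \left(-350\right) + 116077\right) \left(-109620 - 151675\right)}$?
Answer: $\frac{395975}{6189178449} \approx 6.3979 \cdot 10^{-5}$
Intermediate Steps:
$\frac{461871 + 330079}{28863 + \left(467 \left(-350\right) + 116077\right) \left(-109620 - 151675\right)} = \frac{791950}{28863 + \left(-163450 + 116077\right) \left(-261295\right)} = \frac{791950}{28863 - -12378328035} = \frac{791950}{28863 + 12378328035} = \frac{791950}{12378356898} = 791950 \cdot \frac{1}{12378356898} = \frac{395975}{6189178449}$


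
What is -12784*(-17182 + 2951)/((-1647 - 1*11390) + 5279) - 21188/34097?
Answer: -3101700517796/132262263 ≈ -23451.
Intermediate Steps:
-12784*(-17182 + 2951)/((-1647 - 1*11390) + 5279) - 21188/34097 = -12784*(-14231/((-1647 - 11390) + 5279)) - 21188*1/34097 = -12784*(-14231/(-13037 + 5279)) - 21188/34097 = -12784/((-7758*(-1/14231))) - 21188/34097 = -12784/7758/14231 - 21188/34097 = -12784*14231/7758 - 21188/34097 = -90964552/3879 - 21188/34097 = -3101700517796/132262263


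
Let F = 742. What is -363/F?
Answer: -363/742 ≈ -0.48922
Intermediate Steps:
-363/F = -363/742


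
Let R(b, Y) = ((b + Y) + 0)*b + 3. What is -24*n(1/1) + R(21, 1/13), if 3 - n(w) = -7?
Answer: 2673/13 ≈ 205.62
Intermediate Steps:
n(w) = 10 (n(w) = 3 - 1*(-7) = 3 + 7 = 10)
R(b, Y) = 3 + b*(Y + b) (R(b, Y) = ((Y + b) + 0)*b + 3 = (Y + b)*b + 3 = b*(Y + b) + 3 = 3 + b*(Y + b))
-24*n(1/1) + R(21, 1/13) = -24*10 + (3 + 21² + 21/13) = -240 + (3 + 441 + (1/13)*21) = -240 + (3 + 441 + 21/13) = -240 + 5793/13 = 2673/13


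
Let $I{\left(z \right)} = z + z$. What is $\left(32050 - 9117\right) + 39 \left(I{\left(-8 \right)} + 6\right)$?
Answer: $22543$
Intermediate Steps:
$I{\left(z \right)} = 2 z$
$\left(32050 - 9117\right) + 39 \left(I{\left(-8 \right)} + 6\right) = \left(32050 - 9117\right) + 39 \left(2 \left(-8\right) + 6\right) = 22933 + 39 \left(-16 + 6\right) = 22933 + 39 \left(-10\right) = 22933 - 390 = 22543$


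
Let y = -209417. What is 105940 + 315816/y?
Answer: 22185321164/209417 ≈ 1.0594e+5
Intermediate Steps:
105940 + 315816/y = 105940 + 315816/(-209417) = 105940 + 315816*(-1/209417) = 105940 - 315816/209417 = 22185321164/209417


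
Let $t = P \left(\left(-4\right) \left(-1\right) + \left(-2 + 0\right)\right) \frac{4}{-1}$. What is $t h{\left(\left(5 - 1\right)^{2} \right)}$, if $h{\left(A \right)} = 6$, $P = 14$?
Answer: $-672$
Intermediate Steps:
$t = -112$ ($t = 14 \left(\left(-4\right) \left(-1\right) + \left(-2 + 0\right)\right) \frac{4}{-1} = 14 \left(4 - 2\right) 4 \left(-1\right) = 14 \cdot 2 \left(-4\right) = 28 \left(-4\right) = -112$)
$t h{\left(\left(5 - 1\right)^{2} \right)} = \left(-112\right) 6 = -672$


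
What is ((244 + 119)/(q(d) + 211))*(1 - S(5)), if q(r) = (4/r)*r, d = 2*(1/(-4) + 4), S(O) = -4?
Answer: 363/43 ≈ 8.4419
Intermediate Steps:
d = 15/2 (d = 2*(-¼ + 4) = 2*(15/4) = 15/2 ≈ 7.5000)
q(r) = 4
((244 + 119)/(q(d) + 211))*(1 - S(5)) = ((244 + 119)/(4 + 211))*(1 - 1*(-4)) = (363/215)*(1 + 4) = (363*(1/215))*5 = (363/215)*5 = 363/43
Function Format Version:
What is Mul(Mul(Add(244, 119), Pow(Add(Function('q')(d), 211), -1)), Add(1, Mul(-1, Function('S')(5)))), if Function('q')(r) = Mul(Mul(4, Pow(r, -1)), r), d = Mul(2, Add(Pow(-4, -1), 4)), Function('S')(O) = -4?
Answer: Rational(363, 43) ≈ 8.4419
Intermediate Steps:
d = Rational(15, 2) (d = Mul(2, Add(Rational(-1, 4), 4)) = Mul(2, Rational(15, 4)) = Rational(15, 2) ≈ 7.5000)
Function('q')(r) = 4
Mul(Mul(Add(244, 119), Pow(Add(Function('q')(d), 211), -1)), Add(1, Mul(-1, Function('S')(5)))) = Mul(Mul(Add(244, 119), Pow(Add(4, 211), -1)), Add(1, Mul(-1, -4))) = Mul(Mul(363, Pow(215, -1)), Add(1, 4)) = Mul(Mul(363, Rational(1, 215)), 5) = Mul(Rational(363, 215), 5) = Rational(363, 43)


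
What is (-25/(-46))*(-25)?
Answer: -625/46 ≈ -13.587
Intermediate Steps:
(-25/(-46))*(-25) = -1/46*(-25)*(-25) = (25/46)*(-25) = -625/46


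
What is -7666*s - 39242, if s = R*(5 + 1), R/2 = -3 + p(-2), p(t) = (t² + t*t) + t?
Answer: -315218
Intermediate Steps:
p(t) = t + 2*t² (p(t) = (t² + t²) + t = 2*t² + t = t + 2*t²)
R = 6 (R = 2*(-3 - 2*(1 + 2*(-2))) = 2*(-3 - 2*(1 - 4)) = 2*(-3 - 2*(-3)) = 2*(-3 + 6) = 2*3 = 6)
s = 36 (s = 6*(5 + 1) = 6*6 = 36)
-7666*s - 39242 = -7666*36 - 39242 = -275976 - 39242 = -315218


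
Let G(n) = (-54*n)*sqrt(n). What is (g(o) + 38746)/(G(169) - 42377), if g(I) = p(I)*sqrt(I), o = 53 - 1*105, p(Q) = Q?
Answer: -38746/161015 + 104*I*sqrt(13)/161015 ≈ -0.24064 + 0.0023288*I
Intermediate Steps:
G(n) = -54*n**(3/2)
o = -52 (o = 53 - 105 = -52)
g(I) = I**(3/2) (g(I) = I*sqrt(I) = I**(3/2))
(g(o) + 38746)/(G(169) - 42377) = ((-52)**(3/2) + 38746)/(-54*169**(3/2) - 42377) = (-104*I*sqrt(13) + 38746)/(-54*2197 - 42377) = (38746 - 104*I*sqrt(13))/(-118638 - 42377) = (38746 - 104*I*sqrt(13))/(-161015) = (38746 - 104*I*sqrt(13))*(-1/161015) = -38746/161015 + 104*I*sqrt(13)/161015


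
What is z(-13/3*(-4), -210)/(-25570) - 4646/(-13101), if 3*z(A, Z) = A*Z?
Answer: 13469410/33499257 ≈ 0.40208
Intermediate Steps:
z(A, Z) = A*Z/3 (z(A, Z) = (A*Z)/3 = A*Z/3)
z(-13/3*(-4), -210)/(-25570) - 4646/(-13101) = ((⅓)*(-13/3*(-4))*(-210))/(-25570) - 4646/(-13101) = ((⅓)*(-13*⅓*(-4))*(-210))*(-1/25570) - 4646*(-1/13101) = ((⅓)*(-13/3*(-4))*(-210))*(-1/25570) + 4646/13101 = ((⅓)*(52/3)*(-210))*(-1/25570) + 4646/13101 = -3640/3*(-1/25570) + 4646/13101 = 364/7671 + 4646/13101 = 13469410/33499257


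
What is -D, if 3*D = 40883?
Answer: -40883/3 ≈ -13628.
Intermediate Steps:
D = 40883/3 (D = (⅓)*40883 = 40883/3 ≈ 13628.)
-D = -1*40883/3 = -40883/3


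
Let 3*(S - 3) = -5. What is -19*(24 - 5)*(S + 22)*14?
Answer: -353780/3 ≈ -1.1793e+5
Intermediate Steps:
S = 4/3 (S = 3 + (⅓)*(-5) = 3 - 5/3 = 4/3 ≈ 1.3333)
-19*(24 - 5)*(S + 22)*14 = -19*(24 - 5)*(4/3 + 22)*14 = -361*70/3*14 = -19*1330/3*14 = -25270/3*14 = -353780/3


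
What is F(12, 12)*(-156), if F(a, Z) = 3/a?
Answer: -39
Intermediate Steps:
F(12, 12)*(-156) = (3/12)*(-156) = (3*(1/12))*(-156) = (¼)*(-156) = -39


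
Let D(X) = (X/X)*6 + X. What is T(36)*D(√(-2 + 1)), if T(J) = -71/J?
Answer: -71/6 - 71*I/36 ≈ -11.833 - 1.9722*I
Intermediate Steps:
D(X) = 6 + X (D(X) = 1*6 + X = 6 + X)
T(36)*D(√(-2 + 1)) = (-71/36)*(6 + √(-2 + 1)) = (-71*1/36)*(6 + √(-1)) = -71*(6 + I)/36 = -71/6 - 71*I/36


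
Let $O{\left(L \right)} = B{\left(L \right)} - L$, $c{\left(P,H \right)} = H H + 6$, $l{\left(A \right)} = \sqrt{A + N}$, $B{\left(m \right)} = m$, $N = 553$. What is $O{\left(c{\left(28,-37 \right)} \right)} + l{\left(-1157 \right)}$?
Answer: $2 i \sqrt{151} \approx 24.576 i$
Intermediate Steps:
$l{\left(A \right)} = \sqrt{553 + A}$ ($l{\left(A \right)} = \sqrt{A + 553} = \sqrt{553 + A}$)
$c{\left(P,H \right)} = 6 + H^{2}$ ($c{\left(P,H \right)} = H^{2} + 6 = 6 + H^{2}$)
$O{\left(L \right)} = 0$ ($O{\left(L \right)} = L - L = 0$)
$O{\left(c{\left(28,-37 \right)} \right)} + l{\left(-1157 \right)} = 0 + \sqrt{553 - 1157} = 0 + \sqrt{-604} = 0 + 2 i \sqrt{151} = 2 i \sqrt{151}$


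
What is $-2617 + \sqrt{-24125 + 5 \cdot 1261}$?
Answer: $-2617 + 18 i \sqrt{55} \approx -2617.0 + 133.49 i$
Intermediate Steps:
$-2617 + \sqrt{-24125 + 5 \cdot 1261} = -2617 + \sqrt{-24125 + 6305} = -2617 + \sqrt{-17820} = -2617 + 18 i \sqrt{55}$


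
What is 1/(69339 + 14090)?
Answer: 1/83429 ≈ 1.1986e-5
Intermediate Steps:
1/(69339 + 14090) = 1/83429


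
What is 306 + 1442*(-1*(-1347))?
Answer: 1942680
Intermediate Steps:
306 + 1442*(-1*(-1347)) = 306 + 1442*1347 = 306 + 1942374 = 1942680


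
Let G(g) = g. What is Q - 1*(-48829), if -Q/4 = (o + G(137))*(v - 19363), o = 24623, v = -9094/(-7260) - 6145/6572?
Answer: 1143750772488557/596409 ≈ 1.9177e+9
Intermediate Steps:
v = 3788267/11928180 (v = -9094*(-1/7260) - 6145*1/6572 = 4547/3630 - 6145/6572 = 3788267/11928180 ≈ 0.31759)
Q = 1143721650433496/596409 (Q = -4*(24623 + 137)*(3788267/11928180 - 19363) = -99040*(-230961561073)/11928180 = -4*(-285930412608374/596409) = 1143721650433496/596409 ≈ 1.9177e+9)
Q - 1*(-48829) = 1143721650433496/596409 - 1*(-48829) = 1143721650433496/596409 + 48829 = 1143750772488557/596409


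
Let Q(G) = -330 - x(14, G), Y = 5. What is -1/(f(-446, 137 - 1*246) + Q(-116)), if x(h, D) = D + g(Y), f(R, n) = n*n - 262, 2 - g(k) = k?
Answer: -1/11408 ≈ -8.7658e-5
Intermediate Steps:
g(k) = 2 - k
f(R, n) = -262 + n**2 (f(R, n) = n**2 - 262 = -262 + n**2)
x(h, D) = -3 + D (x(h, D) = D + (2 - 1*5) = D + (2 - 5) = D - 3 = -3 + D)
Q(G) = -327 - G (Q(G) = -330 - (-3 + G) = -330 + (3 - G) = -327 - G)
-1/(f(-446, 137 - 1*246) + Q(-116)) = -1/((-262 + (137 - 1*246)**2) + (-327 - 1*(-116))) = -1/((-262 + (137 - 246)**2) + (-327 + 116)) = -1/((-262 + (-109)**2) - 211) = -1/((-262 + 11881) - 211) = -1/(11619 - 211) = -1/11408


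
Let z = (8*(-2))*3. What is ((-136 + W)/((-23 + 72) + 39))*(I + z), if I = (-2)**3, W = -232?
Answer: 2576/11 ≈ 234.18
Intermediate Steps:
I = -8
z = -48 (z = -16*3 = -48)
((-136 + W)/((-23 + 72) + 39))*(I + z) = ((-136 - 232)/((-23 + 72) + 39))*(-8 - 48) = -368/(49 + 39)*(-56) = -368/88*(-56) = -368*1/88*(-56) = -46/11*(-56) = 2576/11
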